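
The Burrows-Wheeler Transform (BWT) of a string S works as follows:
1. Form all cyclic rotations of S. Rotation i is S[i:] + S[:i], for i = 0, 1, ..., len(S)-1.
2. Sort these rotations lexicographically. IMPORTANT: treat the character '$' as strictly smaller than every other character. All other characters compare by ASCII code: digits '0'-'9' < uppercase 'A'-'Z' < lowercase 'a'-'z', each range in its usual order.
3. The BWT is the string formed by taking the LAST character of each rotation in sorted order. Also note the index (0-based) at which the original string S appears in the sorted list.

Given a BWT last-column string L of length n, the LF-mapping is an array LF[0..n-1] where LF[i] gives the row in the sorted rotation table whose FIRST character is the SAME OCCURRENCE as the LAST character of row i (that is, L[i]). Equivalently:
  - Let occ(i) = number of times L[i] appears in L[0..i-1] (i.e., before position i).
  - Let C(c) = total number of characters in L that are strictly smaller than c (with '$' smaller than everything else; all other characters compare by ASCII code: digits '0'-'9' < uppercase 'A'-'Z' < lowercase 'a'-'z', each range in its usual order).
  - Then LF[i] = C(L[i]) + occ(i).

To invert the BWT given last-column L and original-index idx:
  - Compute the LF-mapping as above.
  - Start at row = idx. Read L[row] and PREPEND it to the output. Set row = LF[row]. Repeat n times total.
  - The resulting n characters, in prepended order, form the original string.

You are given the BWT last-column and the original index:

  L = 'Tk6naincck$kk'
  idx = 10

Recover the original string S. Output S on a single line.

Answer: knickknack6T$

Derivation:
LF mapping: 2 7 1 11 3 6 12 4 5 8 0 9 10
Walk LF starting at row 10, prepending L[row]:
  step 1: row=10, L[10]='$', prepend. Next row=LF[10]=0
  step 2: row=0, L[0]='T', prepend. Next row=LF[0]=2
  step 3: row=2, L[2]='6', prepend. Next row=LF[2]=1
  step 4: row=1, L[1]='k', prepend. Next row=LF[1]=7
  step 5: row=7, L[7]='c', prepend. Next row=LF[7]=4
  step 6: row=4, L[4]='a', prepend. Next row=LF[4]=3
  step 7: row=3, L[3]='n', prepend. Next row=LF[3]=11
  step 8: row=11, L[11]='k', prepend. Next row=LF[11]=9
  step 9: row=9, L[9]='k', prepend. Next row=LF[9]=8
  step 10: row=8, L[8]='c', prepend. Next row=LF[8]=5
  step 11: row=5, L[5]='i', prepend. Next row=LF[5]=6
  step 12: row=6, L[6]='n', prepend. Next row=LF[6]=12
  step 13: row=12, L[12]='k', prepend. Next row=LF[12]=10
Reversed output: knickknack6T$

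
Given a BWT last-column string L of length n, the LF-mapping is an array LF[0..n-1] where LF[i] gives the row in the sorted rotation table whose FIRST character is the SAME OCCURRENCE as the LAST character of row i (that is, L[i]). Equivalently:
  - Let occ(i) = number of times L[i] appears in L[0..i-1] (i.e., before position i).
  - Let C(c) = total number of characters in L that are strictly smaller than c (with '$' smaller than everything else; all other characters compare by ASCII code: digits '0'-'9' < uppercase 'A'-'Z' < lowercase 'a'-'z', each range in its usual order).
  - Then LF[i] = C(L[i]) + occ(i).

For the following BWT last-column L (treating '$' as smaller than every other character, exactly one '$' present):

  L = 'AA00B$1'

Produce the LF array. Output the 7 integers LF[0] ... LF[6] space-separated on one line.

Answer: 4 5 1 2 6 0 3

Derivation:
Char counts: '$':1, '0':2, '1':1, 'A':2, 'B':1
C (first-col start): C('$')=0, C('0')=1, C('1')=3, C('A')=4, C('B')=6
L[0]='A': occ=0, LF[0]=C('A')+0=4+0=4
L[1]='A': occ=1, LF[1]=C('A')+1=4+1=5
L[2]='0': occ=0, LF[2]=C('0')+0=1+0=1
L[3]='0': occ=1, LF[3]=C('0')+1=1+1=2
L[4]='B': occ=0, LF[4]=C('B')+0=6+0=6
L[5]='$': occ=0, LF[5]=C('$')+0=0+0=0
L[6]='1': occ=0, LF[6]=C('1')+0=3+0=3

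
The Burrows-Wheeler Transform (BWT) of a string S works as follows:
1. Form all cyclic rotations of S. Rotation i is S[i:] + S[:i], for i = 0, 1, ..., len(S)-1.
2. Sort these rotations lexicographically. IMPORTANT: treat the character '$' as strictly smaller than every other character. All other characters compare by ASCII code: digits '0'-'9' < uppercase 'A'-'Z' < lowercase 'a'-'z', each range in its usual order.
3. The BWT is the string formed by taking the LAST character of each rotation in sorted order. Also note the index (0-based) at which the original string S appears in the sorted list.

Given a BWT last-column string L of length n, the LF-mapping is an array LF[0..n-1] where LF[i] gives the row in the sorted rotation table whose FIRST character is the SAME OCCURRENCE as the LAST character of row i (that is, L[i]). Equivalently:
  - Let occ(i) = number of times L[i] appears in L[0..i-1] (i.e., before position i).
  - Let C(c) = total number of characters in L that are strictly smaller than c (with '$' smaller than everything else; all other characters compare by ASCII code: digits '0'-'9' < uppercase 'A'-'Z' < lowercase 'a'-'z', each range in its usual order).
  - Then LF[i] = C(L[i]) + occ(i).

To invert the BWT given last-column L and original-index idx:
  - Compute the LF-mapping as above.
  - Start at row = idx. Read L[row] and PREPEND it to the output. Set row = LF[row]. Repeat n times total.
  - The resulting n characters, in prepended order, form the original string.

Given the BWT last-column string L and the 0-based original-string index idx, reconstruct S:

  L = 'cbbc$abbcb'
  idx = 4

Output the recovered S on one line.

Answer: bbccbbabc$

Derivation:
LF mapping: 7 2 3 8 0 1 4 5 9 6
Walk LF starting at row 4, prepending L[row]:
  step 1: row=4, L[4]='$', prepend. Next row=LF[4]=0
  step 2: row=0, L[0]='c', prepend. Next row=LF[0]=7
  step 3: row=7, L[7]='b', prepend. Next row=LF[7]=5
  step 4: row=5, L[5]='a', prepend. Next row=LF[5]=1
  step 5: row=1, L[1]='b', prepend. Next row=LF[1]=2
  step 6: row=2, L[2]='b', prepend. Next row=LF[2]=3
  step 7: row=3, L[3]='c', prepend. Next row=LF[3]=8
  step 8: row=8, L[8]='c', prepend. Next row=LF[8]=9
  step 9: row=9, L[9]='b', prepend. Next row=LF[9]=6
  step 10: row=6, L[6]='b', prepend. Next row=LF[6]=4
Reversed output: bbccbbabc$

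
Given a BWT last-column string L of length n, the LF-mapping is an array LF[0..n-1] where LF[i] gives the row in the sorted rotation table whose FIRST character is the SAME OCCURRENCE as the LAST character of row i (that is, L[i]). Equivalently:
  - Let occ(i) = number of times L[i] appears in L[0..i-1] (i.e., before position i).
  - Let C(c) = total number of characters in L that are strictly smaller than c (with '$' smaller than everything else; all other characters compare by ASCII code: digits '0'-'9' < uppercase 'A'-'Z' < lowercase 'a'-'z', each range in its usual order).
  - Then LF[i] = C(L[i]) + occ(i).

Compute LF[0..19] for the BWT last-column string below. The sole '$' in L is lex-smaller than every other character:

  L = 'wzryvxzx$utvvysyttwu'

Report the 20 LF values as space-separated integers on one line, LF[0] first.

Answer: 11 18 1 15 8 13 19 14 0 6 3 9 10 16 2 17 4 5 12 7

Derivation:
Char counts: '$':1, 'r':1, 's':1, 't':3, 'u':2, 'v':3, 'w':2, 'x':2, 'y':3, 'z':2
C (first-col start): C('$')=0, C('r')=1, C('s')=2, C('t')=3, C('u')=6, C('v')=8, C('w')=11, C('x')=13, C('y')=15, C('z')=18
L[0]='w': occ=0, LF[0]=C('w')+0=11+0=11
L[1]='z': occ=0, LF[1]=C('z')+0=18+0=18
L[2]='r': occ=0, LF[2]=C('r')+0=1+0=1
L[3]='y': occ=0, LF[3]=C('y')+0=15+0=15
L[4]='v': occ=0, LF[4]=C('v')+0=8+0=8
L[5]='x': occ=0, LF[5]=C('x')+0=13+0=13
L[6]='z': occ=1, LF[6]=C('z')+1=18+1=19
L[7]='x': occ=1, LF[7]=C('x')+1=13+1=14
L[8]='$': occ=0, LF[8]=C('$')+0=0+0=0
L[9]='u': occ=0, LF[9]=C('u')+0=6+0=6
L[10]='t': occ=0, LF[10]=C('t')+0=3+0=3
L[11]='v': occ=1, LF[11]=C('v')+1=8+1=9
L[12]='v': occ=2, LF[12]=C('v')+2=8+2=10
L[13]='y': occ=1, LF[13]=C('y')+1=15+1=16
L[14]='s': occ=0, LF[14]=C('s')+0=2+0=2
L[15]='y': occ=2, LF[15]=C('y')+2=15+2=17
L[16]='t': occ=1, LF[16]=C('t')+1=3+1=4
L[17]='t': occ=2, LF[17]=C('t')+2=3+2=5
L[18]='w': occ=1, LF[18]=C('w')+1=11+1=12
L[19]='u': occ=1, LF[19]=C('u')+1=6+1=7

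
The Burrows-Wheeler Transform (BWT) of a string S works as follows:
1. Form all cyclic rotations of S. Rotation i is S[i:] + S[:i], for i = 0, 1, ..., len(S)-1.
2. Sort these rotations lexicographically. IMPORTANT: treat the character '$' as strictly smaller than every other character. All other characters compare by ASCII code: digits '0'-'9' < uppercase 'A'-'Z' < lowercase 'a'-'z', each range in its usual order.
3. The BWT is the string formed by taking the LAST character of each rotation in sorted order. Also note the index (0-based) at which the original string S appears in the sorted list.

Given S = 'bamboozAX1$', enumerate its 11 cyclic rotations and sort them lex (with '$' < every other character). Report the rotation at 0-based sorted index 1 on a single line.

All 11 rotations (rotation i = S[i:]+S[:i]):
  rot[0] = bamboozAX1$
  rot[1] = amboozAX1$b
  rot[2] = mboozAX1$ba
  rot[3] = boozAX1$bam
  rot[4] = oozAX1$bamb
  rot[5] = ozAX1$bambo
  rot[6] = zAX1$bamboo
  rot[7] = AX1$bambooz
  rot[8] = X1$bamboozA
  rot[9] = 1$bamboozAX
  rot[10] = $bamboozAX1
Sorted (with $ < everything):
  sorted[0] = $bamboozAX1
  sorted[1] = 1$bamboozAX
  sorted[2] = AX1$bambooz
  sorted[3] = X1$bamboozA
  sorted[4] = amboozAX1$b
  sorted[5] = bamboozAX1$
  sorted[6] = boozAX1$bam
  sorted[7] = mboozAX1$ba
  sorted[8] = oozAX1$bamb
  sorted[9] = ozAX1$bambo
  sorted[10] = zAX1$bamboo
sorted[1] = 1$bamboozAX

Answer: 1$bamboozAX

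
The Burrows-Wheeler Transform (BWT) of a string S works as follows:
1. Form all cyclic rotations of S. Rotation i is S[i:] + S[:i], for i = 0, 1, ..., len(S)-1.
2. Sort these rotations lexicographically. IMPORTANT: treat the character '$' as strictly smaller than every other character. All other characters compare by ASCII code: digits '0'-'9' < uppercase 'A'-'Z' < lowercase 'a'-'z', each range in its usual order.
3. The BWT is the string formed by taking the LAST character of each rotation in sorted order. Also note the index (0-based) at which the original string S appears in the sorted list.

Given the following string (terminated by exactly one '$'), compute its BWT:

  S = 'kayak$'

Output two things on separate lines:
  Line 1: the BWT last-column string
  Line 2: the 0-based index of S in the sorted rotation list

Answer: kyka$a
4

Derivation:
All 6 rotations (rotation i = S[i:]+S[:i]):
  rot[0] = kayak$
  rot[1] = ayak$k
  rot[2] = yak$ka
  rot[3] = ak$kay
  rot[4] = k$kaya
  rot[5] = $kayak
Sorted (with $ < everything):
  sorted[0] = $kayak  (last char: 'k')
  sorted[1] = ak$kay  (last char: 'y')
  sorted[2] = ayak$k  (last char: 'k')
  sorted[3] = k$kaya  (last char: 'a')
  sorted[4] = kayak$  (last char: '$')
  sorted[5] = yak$ka  (last char: 'a')
Last column: kyka$a
Original string S is at sorted index 4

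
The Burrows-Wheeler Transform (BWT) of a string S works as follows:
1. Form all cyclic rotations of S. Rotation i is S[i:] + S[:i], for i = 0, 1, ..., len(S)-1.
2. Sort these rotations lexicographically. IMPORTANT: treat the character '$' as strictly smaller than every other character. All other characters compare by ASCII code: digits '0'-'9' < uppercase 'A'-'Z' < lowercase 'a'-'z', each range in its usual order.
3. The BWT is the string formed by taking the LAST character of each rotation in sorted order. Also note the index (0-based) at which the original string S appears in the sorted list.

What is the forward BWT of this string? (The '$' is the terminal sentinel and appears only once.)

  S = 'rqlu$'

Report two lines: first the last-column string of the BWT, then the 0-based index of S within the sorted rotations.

All 5 rotations (rotation i = S[i:]+S[:i]):
  rot[0] = rqlu$
  rot[1] = qlu$r
  rot[2] = lu$rq
  rot[3] = u$rql
  rot[4] = $rqlu
Sorted (with $ < everything):
  sorted[0] = $rqlu  (last char: 'u')
  sorted[1] = lu$rq  (last char: 'q')
  sorted[2] = qlu$r  (last char: 'r')
  sorted[3] = rqlu$  (last char: '$')
  sorted[4] = u$rql  (last char: 'l')
Last column: uqr$l
Original string S is at sorted index 3

Answer: uqr$l
3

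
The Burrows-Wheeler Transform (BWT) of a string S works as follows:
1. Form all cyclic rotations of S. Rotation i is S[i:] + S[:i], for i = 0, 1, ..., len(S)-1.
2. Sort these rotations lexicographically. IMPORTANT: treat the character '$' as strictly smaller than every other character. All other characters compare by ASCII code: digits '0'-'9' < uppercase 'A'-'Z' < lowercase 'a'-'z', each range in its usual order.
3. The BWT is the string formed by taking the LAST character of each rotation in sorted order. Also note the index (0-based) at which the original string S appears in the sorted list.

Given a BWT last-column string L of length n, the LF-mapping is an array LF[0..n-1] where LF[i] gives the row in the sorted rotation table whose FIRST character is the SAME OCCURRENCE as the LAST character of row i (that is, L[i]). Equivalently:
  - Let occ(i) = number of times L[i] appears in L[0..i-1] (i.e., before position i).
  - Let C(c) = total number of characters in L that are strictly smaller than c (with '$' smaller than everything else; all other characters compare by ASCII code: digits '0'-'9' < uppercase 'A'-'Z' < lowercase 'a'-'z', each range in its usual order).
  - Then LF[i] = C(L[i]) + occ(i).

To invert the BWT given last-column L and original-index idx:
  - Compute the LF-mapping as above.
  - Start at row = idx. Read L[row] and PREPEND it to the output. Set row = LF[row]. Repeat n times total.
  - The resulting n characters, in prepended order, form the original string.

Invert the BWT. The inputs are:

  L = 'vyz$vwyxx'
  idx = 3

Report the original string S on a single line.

LF mapping: 1 6 8 0 2 3 7 4 5
Walk LF starting at row 3, prepending L[row]:
  step 1: row=3, L[3]='$', prepend. Next row=LF[3]=0
  step 2: row=0, L[0]='v', prepend. Next row=LF[0]=1
  step 3: row=1, L[1]='y', prepend. Next row=LF[1]=6
  step 4: row=6, L[6]='y', prepend. Next row=LF[6]=7
  step 5: row=7, L[7]='x', prepend. Next row=LF[7]=4
  step 6: row=4, L[4]='v', prepend. Next row=LF[4]=2
  step 7: row=2, L[2]='z', prepend. Next row=LF[2]=8
  step 8: row=8, L[8]='x', prepend. Next row=LF[8]=5
  step 9: row=5, L[5]='w', prepend. Next row=LF[5]=3
Reversed output: wxzvxyyv$

Answer: wxzvxyyv$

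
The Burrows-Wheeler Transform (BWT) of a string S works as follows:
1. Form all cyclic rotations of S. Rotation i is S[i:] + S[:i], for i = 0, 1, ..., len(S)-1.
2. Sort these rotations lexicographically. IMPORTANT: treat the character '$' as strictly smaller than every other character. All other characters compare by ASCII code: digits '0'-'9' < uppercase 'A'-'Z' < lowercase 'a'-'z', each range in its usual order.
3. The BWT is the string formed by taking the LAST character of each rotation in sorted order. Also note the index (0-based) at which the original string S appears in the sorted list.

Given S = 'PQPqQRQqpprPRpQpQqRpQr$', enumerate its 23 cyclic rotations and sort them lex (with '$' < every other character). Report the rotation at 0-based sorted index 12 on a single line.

All 23 rotations (rotation i = S[i:]+S[:i]):
  rot[0] = PQPqQRQqpprPRpQpQqRpQr$
  rot[1] = QPqQRQqpprPRpQpQqRpQr$P
  rot[2] = PqQRQqpprPRpQpQqRpQr$PQ
  rot[3] = qQRQqpprPRpQpQqRpQr$PQP
  rot[4] = QRQqpprPRpQpQqRpQr$PQPq
  rot[5] = RQqpprPRpQpQqRpQr$PQPqQ
  rot[6] = QqpprPRpQpQqRpQr$PQPqQR
  rot[7] = qpprPRpQpQqRpQr$PQPqQRQ
  rot[8] = pprPRpQpQqRpQr$PQPqQRQq
  rot[9] = prPRpQpQqRpQr$PQPqQRQqp
  rot[10] = rPRpQpQqRpQr$PQPqQRQqpp
  rot[11] = PRpQpQqRpQr$PQPqQRQqppr
  rot[12] = RpQpQqRpQr$PQPqQRQqpprP
  rot[13] = pQpQqRpQr$PQPqQRQqpprPR
  rot[14] = QpQqRpQr$PQPqQRQqpprPRp
  rot[15] = pQqRpQr$PQPqQRQqpprPRpQ
  rot[16] = QqRpQr$PQPqQRQqpprPRpQp
  rot[17] = qRpQr$PQPqQRQqpprPRpQpQ
  rot[18] = RpQr$PQPqQRQqpprPRpQpQq
  rot[19] = pQr$PQPqQRQqpprPRpQpQqR
  rot[20] = Qr$PQPqQRQqpprPRpQpQqRp
  rot[21] = r$PQPqQRQqpprPRpQpQqRpQ
  rot[22] = $PQPqQRQqpprPRpQpQqRpQr
Sorted (with $ < everything):
  sorted[0] = $PQPqQRQqpprPRpQpQqRpQr
  sorted[1] = PQPqQRQqpprPRpQpQqRpQr$
  sorted[2] = PRpQpQqRpQr$PQPqQRQqppr
  sorted[3] = PqQRQqpprPRpQpQqRpQr$PQ
  sorted[4] = QPqQRQqpprPRpQpQqRpQr$P
  sorted[5] = QRQqpprPRpQpQqRpQr$PQPq
  sorted[6] = QpQqRpQr$PQPqQRQqpprPRp
  sorted[7] = QqRpQr$PQPqQRQqpprPRpQp
  sorted[8] = QqpprPRpQpQqRpQr$PQPqQR
  sorted[9] = Qr$PQPqQRQqpprPRpQpQqRp
  sorted[10] = RQqpprPRpQpQqRpQr$PQPqQ
  sorted[11] = RpQpQqRpQr$PQPqQRQqpprP
  sorted[12] = RpQr$PQPqQRQqpprPRpQpQq
  sorted[13] = pQpQqRpQr$PQPqQRQqpprPR
  sorted[14] = pQqRpQr$PQPqQRQqpprPRpQ
  sorted[15] = pQr$PQPqQRQqpprPRpQpQqR
  sorted[16] = pprPRpQpQqRpQr$PQPqQRQq
  sorted[17] = prPRpQpQqRpQr$PQPqQRQqp
  sorted[18] = qQRQqpprPRpQpQqRpQr$PQP
  sorted[19] = qRpQr$PQPqQRQqpprPRpQpQ
  sorted[20] = qpprPRpQpQqRpQr$PQPqQRQ
  sorted[21] = r$PQPqQRQqpprPRpQpQqRpQ
  sorted[22] = rPRpQpQqRpQr$PQPqQRQqpp
sorted[12] = RpQr$PQPqQRQqpprPRpQpQq

Answer: RpQr$PQPqQRQqpprPRpQpQq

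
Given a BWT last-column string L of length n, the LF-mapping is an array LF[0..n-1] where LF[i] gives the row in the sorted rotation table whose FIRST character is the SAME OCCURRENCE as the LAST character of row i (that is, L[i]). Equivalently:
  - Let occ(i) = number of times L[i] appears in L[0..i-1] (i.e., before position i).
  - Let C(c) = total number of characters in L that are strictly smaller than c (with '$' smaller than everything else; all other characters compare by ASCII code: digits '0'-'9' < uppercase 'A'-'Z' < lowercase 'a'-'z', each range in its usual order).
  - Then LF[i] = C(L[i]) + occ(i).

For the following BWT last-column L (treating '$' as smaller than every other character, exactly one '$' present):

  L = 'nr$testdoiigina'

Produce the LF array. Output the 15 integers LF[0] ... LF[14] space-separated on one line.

Char counts: '$':1, 'a':1, 'd':1, 'e':1, 'g':1, 'i':3, 'n':2, 'o':1, 'r':1, 's':1, 't':2
C (first-col start): C('$')=0, C('a')=1, C('d')=2, C('e')=3, C('g')=4, C('i')=5, C('n')=8, C('o')=10, C('r')=11, C('s')=12, C('t')=13
L[0]='n': occ=0, LF[0]=C('n')+0=8+0=8
L[1]='r': occ=0, LF[1]=C('r')+0=11+0=11
L[2]='$': occ=0, LF[2]=C('$')+0=0+0=0
L[3]='t': occ=0, LF[3]=C('t')+0=13+0=13
L[4]='e': occ=0, LF[4]=C('e')+0=3+0=3
L[5]='s': occ=0, LF[5]=C('s')+0=12+0=12
L[6]='t': occ=1, LF[6]=C('t')+1=13+1=14
L[7]='d': occ=0, LF[7]=C('d')+0=2+0=2
L[8]='o': occ=0, LF[8]=C('o')+0=10+0=10
L[9]='i': occ=0, LF[9]=C('i')+0=5+0=5
L[10]='i': occ=1, LF[10]=C('i')+1=5+1=6
L[11]='g': occ=0, LF[11]=C('g')+0=4+0=4
L[12]='i': occ=2, LF[12]=C('i')+2=5+2=7
L[13]='n': occ=1, LF[13]=C('n')+1=8+1=9
L[14]='a': occ=0, LF[14]=C('a')+0=1+0=1

Answer: 8 11 0 13 3 12 14 2 10 5 6 4 7 9 1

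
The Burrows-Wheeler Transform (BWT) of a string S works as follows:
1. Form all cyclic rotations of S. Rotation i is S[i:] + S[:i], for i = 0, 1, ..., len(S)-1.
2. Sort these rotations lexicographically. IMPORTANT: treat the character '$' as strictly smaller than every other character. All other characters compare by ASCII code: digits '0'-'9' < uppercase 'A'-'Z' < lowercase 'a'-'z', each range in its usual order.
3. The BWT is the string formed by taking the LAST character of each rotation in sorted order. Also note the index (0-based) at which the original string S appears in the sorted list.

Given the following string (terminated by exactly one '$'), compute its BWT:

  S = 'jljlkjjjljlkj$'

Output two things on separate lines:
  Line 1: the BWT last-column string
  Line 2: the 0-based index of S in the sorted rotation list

Answer: jkkjj$lllljjjj
5

Derivation:
All 14 rotations (rotation i = S[i:]+S[:i]):
  rot[0] = jljlkjjjljlkj$
  rot[1] = ljlkjjjljlkj$j
  rot[2] = jlkjjjljlkj$jl
  rot[3] = lkjjjljlkj$jlj
  rot[4] = kjjjljlkj$jljl
  rot[5] = jjjljlkj$jljlk
  rot[6] = jjljlkj$jljlkj
  rot[7] = jljlkj$jljlkjj
  rot[8] = ljlkj$jljlkjjj
  rot[9] = jlkj$jljlkjjjl
  rot[10] = lkj$jljlkjjjlj
  rot[11] = kj$jljlkjjjljl
  rot[12] = j$jljlkjjjljlk
  rot[13] = $jljlkjjjljlkj
Sorted (with $ < everything):
  sorted[0] = $jljlkjjjljlkj  (last char: 'j')
  sorted[1] = j$jljlkjjjljlk  (last char: 'k')
  sorted[2] = jjjljlkj$jljlk  (last char: 'k')
  sorted[3] = jjljlkj$jljlkj  (last char: 'j')
  sorted[4] = jljlkj$jljlkjj  (last char: 'j')
  sorted[5] = jljlkjjjljlkj$  (last char: '$')
  sorted[6] = jlkj$jljlkjjjl  (last char: 'l')
  sorted[7] = jlkjjjljlkj$jl  (last char: 'l')
  sorted[8] = kj$jljlkjjjljl  (last char: 'l')
  sorted[9] = kjjjljlkj$jljl  (last char: 'l')
  sorted[10] = ljlkj$jljlkjjj  (last char: 'j')
  sorted[11] = ljlkjjjljlkj$j  (last char: 'j')
  sorted[12] = lkj$jljlkjjjlj  (last char: 'j')
  sorted[13] = lkjjjljlkj$jlj  (last char: 'j')
Last column: jkkjj$lllljjjj
Original string S is at sorted index 5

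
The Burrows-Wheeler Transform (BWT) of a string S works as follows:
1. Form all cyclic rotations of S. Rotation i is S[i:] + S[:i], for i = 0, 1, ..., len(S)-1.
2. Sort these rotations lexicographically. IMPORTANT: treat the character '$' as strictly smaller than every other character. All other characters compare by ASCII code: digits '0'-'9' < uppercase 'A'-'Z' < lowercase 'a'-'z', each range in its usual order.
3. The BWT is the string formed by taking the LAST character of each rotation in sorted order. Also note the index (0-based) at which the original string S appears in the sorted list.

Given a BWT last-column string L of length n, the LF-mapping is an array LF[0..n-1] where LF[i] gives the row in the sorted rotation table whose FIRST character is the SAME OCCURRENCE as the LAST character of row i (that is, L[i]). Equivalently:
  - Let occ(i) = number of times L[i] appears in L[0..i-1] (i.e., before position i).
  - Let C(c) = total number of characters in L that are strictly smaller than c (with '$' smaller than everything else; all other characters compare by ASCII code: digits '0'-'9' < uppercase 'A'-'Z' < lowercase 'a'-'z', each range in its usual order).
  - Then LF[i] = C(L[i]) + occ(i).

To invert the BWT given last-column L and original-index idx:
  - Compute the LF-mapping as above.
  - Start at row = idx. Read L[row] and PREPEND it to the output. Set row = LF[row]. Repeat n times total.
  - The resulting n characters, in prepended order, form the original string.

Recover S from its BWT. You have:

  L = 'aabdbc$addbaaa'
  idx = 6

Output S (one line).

Answer: adbcadbadabaa$

Derivation:
LF mapping: 1 2 7 11 8 10 0 3 12 13 9 4 5 6
Walk LF starting at row 6, prepending L[row]:
  step 1: row=6, L[6]='$', prepend. Next row=LF[6]=0
  step 2: row=0, L[0]='a', prepend. Next row=LF[0]=1
  step 3: row=1, L[1]='a', prepend. Next row=LF[1]=2
  step 4: row=2, L[2]='b', prepend. Next row=LF[2]=7
  step 5: row=7, L[7]='a', prepend. Next row=LF[7]=3
  step 6: row=3, L[3]='d', prepend. Next row=LF[3]=11
  step 7: row=11, L[11]='a', prepend. Next row=LF[11]=4
  step 8: row=4, L[4]='b', prepend. Next row=LF[4]=8
  step 9: row=8, L[8]='d', prepend. Next row=LF[8]=12
  step 10: row=12, L[12]='a', prepend. Next row=LF[12]=5
  step 11: row=5, L[5]='c', prepend. Next row=LF[5]=10
  step 12: row=10, L[10]='b', prepend. Next row=LF[10]=9
  step 13: row=9, L[9]='d', prepend. Next row=LF[9]=13
  step 14: row=13, L[13]='a', prepend. Next row=LF[13]=6
Reversed output: adbcadbadabaa$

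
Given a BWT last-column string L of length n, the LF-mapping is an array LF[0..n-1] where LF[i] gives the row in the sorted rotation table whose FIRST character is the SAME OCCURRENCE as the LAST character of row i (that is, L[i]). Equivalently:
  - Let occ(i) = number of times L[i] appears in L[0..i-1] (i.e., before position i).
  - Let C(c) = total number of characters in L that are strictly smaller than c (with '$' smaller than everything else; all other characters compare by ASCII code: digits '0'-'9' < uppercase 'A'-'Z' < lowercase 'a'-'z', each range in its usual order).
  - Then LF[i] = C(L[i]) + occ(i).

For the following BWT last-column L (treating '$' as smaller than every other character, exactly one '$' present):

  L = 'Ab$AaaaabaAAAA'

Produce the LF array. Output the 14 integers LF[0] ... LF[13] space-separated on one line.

Answer: 1 12 0 2 7 8 9 10 13 11 3 4 5 6

Derivation:
Char counts: '$':1, 'A':6, 'a':5, 'b':2
C (first-col start): C('$')=0, C('A')=1, C('a')=7, C('b')=12
L[0]='A': occ=0, LF[0]=C('A')+0=1+0=1
L[1]='b': occ=0, LF[1]=C('b')+0=12+0=12
L[2]='$': occ=0, LF[2]=C('$')+0=0+0=0
L[3]='A': occ=1, LF[3]=C('A')+1=1+1=2
L[4]='a': occ=0, LF[4]=C('a')+0=7+0=7
L[5]='a': occ=1, LF[5]=C('a')+1=7+1=8
L[6]='a': occ=2, LF[6]=C('a')+2=7+2=9
L[7]='a': occ=3, LF[7]=C('a')+3=7+3=10
L[8]='b': occ=1, LF[8]=C('b')+1=12+1=13
L[9]='a': occ=4, LF[9]=C('a')+4=7+4=11
L[10]='A': occ=2, LF[10]=C('A')+2=1+2=3
L[11]='A': occ=3, LF[11]=C('A')+3=1+3=4
L[12]='A': occ=4, LF[12]=C('A')+4=1+4=5
L[13]='A': occ=5, LF[13]=C('A')+5=1+5=6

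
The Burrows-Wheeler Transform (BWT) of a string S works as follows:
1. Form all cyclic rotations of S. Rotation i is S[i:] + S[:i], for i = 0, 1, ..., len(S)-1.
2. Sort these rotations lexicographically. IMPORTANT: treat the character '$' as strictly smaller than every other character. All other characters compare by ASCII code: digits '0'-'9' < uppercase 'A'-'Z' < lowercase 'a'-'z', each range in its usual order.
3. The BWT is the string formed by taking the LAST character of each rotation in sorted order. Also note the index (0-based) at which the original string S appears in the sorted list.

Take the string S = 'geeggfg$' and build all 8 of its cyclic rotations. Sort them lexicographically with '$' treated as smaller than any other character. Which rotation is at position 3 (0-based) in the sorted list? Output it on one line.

Answer: fg$geegg

Derivation:
All 8 rotations (rotation i = S[i:]+S[:i]):
  rot[0] = geeggfg$
  rot[1] = eeggfg$g
  rot[2] = eggfg$ge
  rot[3] = ggfg$gee
  rot[4] = gfg$geeg
  rot[5] = fg$geegg
  rot[6] = g$geeggf
  rot[7] = $geeggfg
Sorted (with $ < everything):
  sorted[0] = $geeggfg
  sorted[1] = eeggfg$g
  sorted[2] = eggfg$ge
  sorted[3] = fg$geegg
  sorted[4] = g$geeggf
  sorted[5] = geeggfg$
  sorted[6] = gfg$geeg
  sorted[7] = ggfg$gee
sorted[3] = fg$geegg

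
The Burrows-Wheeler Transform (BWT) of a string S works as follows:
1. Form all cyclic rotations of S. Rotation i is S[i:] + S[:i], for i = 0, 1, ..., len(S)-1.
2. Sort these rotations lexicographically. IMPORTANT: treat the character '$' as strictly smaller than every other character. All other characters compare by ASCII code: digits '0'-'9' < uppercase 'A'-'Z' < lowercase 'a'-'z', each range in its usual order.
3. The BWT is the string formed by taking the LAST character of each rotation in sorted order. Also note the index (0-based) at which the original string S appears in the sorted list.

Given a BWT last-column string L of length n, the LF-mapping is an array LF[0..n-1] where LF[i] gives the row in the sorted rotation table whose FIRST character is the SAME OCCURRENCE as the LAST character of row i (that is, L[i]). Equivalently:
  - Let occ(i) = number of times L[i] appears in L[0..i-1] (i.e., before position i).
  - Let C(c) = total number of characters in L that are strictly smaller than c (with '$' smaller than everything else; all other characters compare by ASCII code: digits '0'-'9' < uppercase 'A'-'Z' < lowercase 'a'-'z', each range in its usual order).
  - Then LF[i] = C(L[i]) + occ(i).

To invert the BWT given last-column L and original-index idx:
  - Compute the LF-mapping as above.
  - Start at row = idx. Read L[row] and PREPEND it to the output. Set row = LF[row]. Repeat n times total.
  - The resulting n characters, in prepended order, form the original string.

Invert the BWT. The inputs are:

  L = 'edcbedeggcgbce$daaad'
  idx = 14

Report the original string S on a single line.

LF mapping: 13 9 6 4 14 10 15 17 18 7 19 5 8 16 0 11 1 2 3 12
Walk LF starting at row 14, prepending L[row]:
  step 1: row=14, L[14]='$', prepend. Next row=LF[14]=0
  step 2: row=0, L[0]='e', prepend. Next row=LF[0]=13
  step 3: row=13, L[13]='e', prepend. Next row=LF[13]=16
  step 4: row=16, L[16]='a', prepend. Next row=LF[16]=1
  step 5: row=1, L[1]='d', prepend. Next row=LF[1]=9
  step 6: row=9, L[9]='c', prepend. Next row=LF[9]=7
  step 7: row=7, L[7]='g', prepend. Next row=LF[7]=17
  step 8: row=17, L[17]='a', prepend. Next row=LF[17]=2
  step 9: row=2, L[2]='c', prepend. Next row=LF[2]=6
  step 10: row=6, L[6]='e', prepend. Next row=LF[6]=15
  step 11: row=15, L[15]='d', prepend. Next row=LF[15]=11
  step 12: row=11, L[11]='b', prepend. Next row=LF[11]=5
  step 13: row=5, L[5]='d', prepend. Next row=LF[5]=10
  step 14: row=10, L[10]='g', prepend. Next row=LF[10]=19
  step 15: row=19, L[19]='d', prepend. Next row=LF[19]=12
  step 16: row=12, L[12]='c', prepend. Next row=LF[12]=8
  step 17: row=8, L[8]='g', prepend. Next row=LF[8]=18
  step 18: row=18, L[18]='a', prepend. Next row=LF[18]=3
  step 19: row=3, L[3]='b', prepend. Next row=LF[3]=4
  step 20: row=4, L[4]='e', prepend. Next row=LF[4]=14
Reversed output: ebagcdgdbdecagcdaee$

Answer: ebagcdgdbdecagcdaee$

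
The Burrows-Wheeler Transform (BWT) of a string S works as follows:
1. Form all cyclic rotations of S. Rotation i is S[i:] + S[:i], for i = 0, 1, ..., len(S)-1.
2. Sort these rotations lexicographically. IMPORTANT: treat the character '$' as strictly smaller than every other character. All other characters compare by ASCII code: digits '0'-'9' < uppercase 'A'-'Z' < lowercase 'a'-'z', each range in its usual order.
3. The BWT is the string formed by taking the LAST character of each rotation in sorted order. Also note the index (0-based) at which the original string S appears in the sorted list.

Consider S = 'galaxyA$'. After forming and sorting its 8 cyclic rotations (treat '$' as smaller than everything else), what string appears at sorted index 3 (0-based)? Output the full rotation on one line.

All 8 rotations (rotation i = S[i:]+S[:i]):
  rot[0] = galaxyA$
  rot[1] = alaxyA$g
  rot[2] = laxyA$ga
  rot[3] = axyA$gal
  rot[4] = xyA$gala
  rot[5] = yA$galax
  rot[6] = A$galaxy
  rot[7] = $galaxyA
Sorted (with $ < everything):
  sorted[0] = $galaxyA
  sorted[1] = A$galaxy
  sorted[2] = alaxyA$g
  sorted[3] = axyA$gal
  sorted[4] = galaxyA$
  sorted[5] = laxyA$ga
  sorted[6] = xyA$gala
  sorted[7] = yA$galax
sorted[3] = axyA$gal

Answer: axyA$gal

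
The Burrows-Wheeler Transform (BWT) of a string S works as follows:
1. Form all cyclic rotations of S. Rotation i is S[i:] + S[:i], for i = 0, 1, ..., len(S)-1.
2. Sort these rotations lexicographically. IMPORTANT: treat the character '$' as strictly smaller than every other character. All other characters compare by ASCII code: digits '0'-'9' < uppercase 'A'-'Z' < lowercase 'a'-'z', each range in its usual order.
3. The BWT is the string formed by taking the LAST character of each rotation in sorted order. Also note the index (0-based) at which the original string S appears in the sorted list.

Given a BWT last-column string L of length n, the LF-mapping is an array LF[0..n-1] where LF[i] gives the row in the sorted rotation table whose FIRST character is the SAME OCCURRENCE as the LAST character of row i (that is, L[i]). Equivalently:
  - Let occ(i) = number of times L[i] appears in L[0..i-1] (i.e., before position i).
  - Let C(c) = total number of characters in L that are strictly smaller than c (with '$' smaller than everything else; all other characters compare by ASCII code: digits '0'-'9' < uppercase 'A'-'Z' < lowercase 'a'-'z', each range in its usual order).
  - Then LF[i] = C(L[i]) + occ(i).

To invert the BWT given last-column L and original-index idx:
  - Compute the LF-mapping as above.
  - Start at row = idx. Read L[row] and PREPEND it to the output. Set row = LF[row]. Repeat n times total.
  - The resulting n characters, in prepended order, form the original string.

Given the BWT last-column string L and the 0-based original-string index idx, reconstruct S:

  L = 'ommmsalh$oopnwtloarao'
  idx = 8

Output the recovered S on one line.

Answer: marshmallowonomatopo$

Derivation:
LF mapping: 11 7 8 9 18 1 5 4 0 12 13 16 10 20 19 6 14 2 17 3 15
Walk LF starting at row 8, prepending L[row]:
  step 1: row=8, L[8]='$', prepend. Next row=LF[8]=0
  step 2: row=0, L[0]='o', prepend. Next row=LF[0]=11
  step 3: row=11, L[11]='p', prepend. Next row=LF[11]=16
  step 4: row=16, L[16]='o', prepend. Next row=LF[16]=14
  step 5: row=14, L[14]='t', prepend. Next row=LF[14]=19
  step 6: row=19, L[19]='a', prepend. Next row=LF[19]=3
  step 7: row=3, L[3]='m', prepend. Next row=LF[3]=9
  step 8: row=9, L[9]='o', prepend. Next row=LF[9]=12
  step 9: row=12, L[12]='n', prepend. Next row=LF[12]=10
  step 10: row=10, L[10]='o', prepend. Next row=LF[10]=13
  step 11: row=13, L[13]='w', prepend. Next row=LF[13]=20
  step 12: row=20, L[20]='o', prepend. Next row=LF[20]=15
  step 13: row=15, L[15]='l', prepend. Next row=LF[15]=6
  step 14: row=6, L[6]='l', prepend. Next row=LF[6]=5
  step 15: row=5, L[5]='a', prepend. Next row=LF[5]=1
  step 16: row=1, L[1]='m', prepend. Next row=LF[1]=7
  step 17: row=7, L[7]='h', prepend. Next row=LF[7]=4
  step 18: row=4, L[4]='s', prepend. Next row=LF[4]=18
  step 19: row=18, L[18]='r', prepend. Next row=LF[18]=17
  step 20: row=17, L[17]='a', prepend. Next row=LF[17]=2
  step 21: row=2, L[2]='m', prepend. Next row=LF[2]=8
Reversed output: marshmallowonomatopo$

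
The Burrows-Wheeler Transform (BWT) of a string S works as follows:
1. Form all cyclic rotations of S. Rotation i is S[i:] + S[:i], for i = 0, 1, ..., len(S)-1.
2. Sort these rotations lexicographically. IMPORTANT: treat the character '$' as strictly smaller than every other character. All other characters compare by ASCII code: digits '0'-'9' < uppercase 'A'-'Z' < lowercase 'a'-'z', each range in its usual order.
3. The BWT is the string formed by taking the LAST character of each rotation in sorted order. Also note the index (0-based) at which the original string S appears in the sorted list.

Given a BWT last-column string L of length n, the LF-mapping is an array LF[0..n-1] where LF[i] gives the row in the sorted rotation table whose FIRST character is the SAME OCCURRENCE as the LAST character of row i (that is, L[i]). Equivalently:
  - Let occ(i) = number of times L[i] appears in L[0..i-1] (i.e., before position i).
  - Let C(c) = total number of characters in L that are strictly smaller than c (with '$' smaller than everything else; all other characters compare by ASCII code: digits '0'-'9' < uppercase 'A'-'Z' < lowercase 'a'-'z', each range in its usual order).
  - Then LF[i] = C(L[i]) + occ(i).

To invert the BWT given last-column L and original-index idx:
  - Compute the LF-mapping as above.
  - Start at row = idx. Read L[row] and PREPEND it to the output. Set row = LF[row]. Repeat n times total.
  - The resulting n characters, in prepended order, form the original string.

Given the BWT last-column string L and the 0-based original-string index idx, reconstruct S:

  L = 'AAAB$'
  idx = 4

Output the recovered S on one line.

LF mapping: 1 2 3 4 0
Walk LF starting at row 4, prepending L[row]:
  step 1: row=4, L[4]='$', prepend. Next row=LF[4]=0
  step 2: row=0, L[0]='A', prepend. Next row=LF[0]=1
  step 3: row=1, L[1]='A', prepend. Next row=LF[1]=2
  step 4: row=2, L[2]='A', prepend. Next row=LF[2]=3
  step 5: row=3, L[3]='B', prepend. Next row=LF[3]=4
Reversed output: BAAA$

Answer: BAAA$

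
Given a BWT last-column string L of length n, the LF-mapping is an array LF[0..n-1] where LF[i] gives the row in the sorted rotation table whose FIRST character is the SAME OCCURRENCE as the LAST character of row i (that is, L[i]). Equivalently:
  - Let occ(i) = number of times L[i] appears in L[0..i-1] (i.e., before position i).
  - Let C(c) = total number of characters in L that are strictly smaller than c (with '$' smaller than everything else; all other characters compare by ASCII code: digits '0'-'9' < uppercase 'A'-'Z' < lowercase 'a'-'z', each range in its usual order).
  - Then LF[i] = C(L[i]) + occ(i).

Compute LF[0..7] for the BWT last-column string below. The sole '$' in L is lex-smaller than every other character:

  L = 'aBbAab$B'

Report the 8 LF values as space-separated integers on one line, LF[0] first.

Answer: 4 2 6 1 5 7 0 3

Derivation:
Char counts: '$':1, 'A':1, 'B':2, 'a':2, 'b':2
C (first-col start): C('$')=0, C('A')=1, C('B')=2, C('a')=4, C('b')=6
L[0]='a': occ=0, LF[0]=C('a')+0=4+0=4
L[1]='B': occ=0, LF[1]=C('B')+0=2+0=2
L[2]='b': occ=0, LF[2]=C('b')+0=6+0=6
L[3]='A': occ=0, LF[3]=C('A')+0=1+0=1
L[4]='a': occ=1, LF[4]=C('a')+1=4+1=5
L[5]='b': occ=1, LF[5]=C('b')+1=6+1=7
L[6]='$': occ=0, LF[6]=C('$')+0=0+0=0
L[7]='B': occ=1, LF[7]=C('B')+1=2+1=3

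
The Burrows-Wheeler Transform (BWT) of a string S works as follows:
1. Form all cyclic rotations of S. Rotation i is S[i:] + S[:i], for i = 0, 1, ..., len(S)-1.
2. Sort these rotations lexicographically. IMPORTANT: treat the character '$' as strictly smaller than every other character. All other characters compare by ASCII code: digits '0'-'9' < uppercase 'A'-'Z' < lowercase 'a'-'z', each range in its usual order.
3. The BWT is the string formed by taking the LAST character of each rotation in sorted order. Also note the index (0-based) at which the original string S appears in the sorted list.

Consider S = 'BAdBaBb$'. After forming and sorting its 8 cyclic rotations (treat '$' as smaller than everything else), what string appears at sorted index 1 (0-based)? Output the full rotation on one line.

All 8 rotations (rotation i = S[i:]+S[:i]):
  rot[0] = BAdBaBb$
  rot[1] = AdBaBb$B
  rot[2] = dBaBb$BA
  rot[3] = BaBb$BAd
  rot[4] = aBb$BAdB
  rot[5] = Bb$BAdBa
  rot[6] = b$BAdBaB
  rot[7] = $BAdBaBb
Sorted (with $ < everything):
  sorted[0] = $BAdBaBb
  sorted[1] = AdBaBb$B
  sorted[2] = BAdBaBb$
  sorted[3] = BaBb$BAd
  sorted[4] = Bb$BAdBa
  sorted[5] = aBb$BAdB
  sorted[6] = b$BAdBaB
  sorted[7] = dBaBb$BA
sorted[1] = AdBaBb$B

Answer: AdBaBb$B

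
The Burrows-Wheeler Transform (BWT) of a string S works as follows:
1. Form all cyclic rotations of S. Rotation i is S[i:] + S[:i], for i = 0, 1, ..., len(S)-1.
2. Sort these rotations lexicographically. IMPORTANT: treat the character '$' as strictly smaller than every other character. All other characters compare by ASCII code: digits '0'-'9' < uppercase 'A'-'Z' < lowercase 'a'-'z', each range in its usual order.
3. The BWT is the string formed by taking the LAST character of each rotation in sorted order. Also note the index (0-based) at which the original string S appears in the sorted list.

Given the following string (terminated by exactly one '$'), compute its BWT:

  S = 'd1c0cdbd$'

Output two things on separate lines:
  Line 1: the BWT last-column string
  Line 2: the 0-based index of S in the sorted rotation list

All 9 rotations (rotation i = S[i:]+S[:i]):
  rot[0] = d1c0cdbd$
  rot[1] = 1c0cdbd$d
  rot[2] = c0cdbd$d1
  rot[3] = 0cdbd$d1c
  rot[4] = cdbd$d1c0
  rot[5] = dbd$d1c0c
  rot[6] = bd$d1c0cd
  rot[7] = d$d1c0cdb
  rot[8] = $d1c0cdbd
Sorted (with $ < everything):
  sorted[0] = $d1c0cdbd  (last char: 'd')
  sorted[1] = 0cdbd$d1c  (last char: 'c')
  sorted[2] = 1c0cdbd$d  (last char: 'd')
  sorted[3] = bd$d1c0cd  (last char: 'd')
  sorted[4] = c0cdbd$d1  (last char: '1')
  sorted[5] = cdbd$d1c0  (last char: '0')
  sorted[6] = d$d1c0cdb  (last char: 'b')
  sorted[7] = d1c0cdbd$  (last char: '$')
  sorted[8] = dbd$d1c0c  (last char: 'c')
Last column: dcdd10b$c
Original string S is at sorted index 7

Answer: dcdd10b$c
7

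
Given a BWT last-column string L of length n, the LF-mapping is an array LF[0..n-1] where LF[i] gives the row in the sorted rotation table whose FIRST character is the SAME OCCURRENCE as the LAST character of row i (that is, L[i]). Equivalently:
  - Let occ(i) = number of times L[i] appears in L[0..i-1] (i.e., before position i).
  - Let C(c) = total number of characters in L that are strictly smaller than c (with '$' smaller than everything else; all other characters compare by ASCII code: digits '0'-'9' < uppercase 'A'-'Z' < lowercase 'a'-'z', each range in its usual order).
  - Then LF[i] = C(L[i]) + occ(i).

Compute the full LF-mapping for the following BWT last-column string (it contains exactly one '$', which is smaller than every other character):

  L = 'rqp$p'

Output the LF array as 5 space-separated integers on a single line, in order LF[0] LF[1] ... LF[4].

Answer: 4 3 1 0 2

Derivation:
Char counts: '$':1, 'p':2, 'q':1, 'r':1
C (first-col start): C('$')=0, C('p')=1, C('q')=3, C('r')=4
L[0]='r': occ=0, LF[0]=C('r')+0=4+0=4
L[1]='q': occ=0, LF[1]=C('q')+0=3+0=3
L[2]='p': occ=0, LF[2]=C('p')+0=1+0=1
L[3]='$': occ=0, LF[3]=C('$')+0=0+0=0
L[4]='p': occ=1, LF[4]=C('p')+1=1+1=2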